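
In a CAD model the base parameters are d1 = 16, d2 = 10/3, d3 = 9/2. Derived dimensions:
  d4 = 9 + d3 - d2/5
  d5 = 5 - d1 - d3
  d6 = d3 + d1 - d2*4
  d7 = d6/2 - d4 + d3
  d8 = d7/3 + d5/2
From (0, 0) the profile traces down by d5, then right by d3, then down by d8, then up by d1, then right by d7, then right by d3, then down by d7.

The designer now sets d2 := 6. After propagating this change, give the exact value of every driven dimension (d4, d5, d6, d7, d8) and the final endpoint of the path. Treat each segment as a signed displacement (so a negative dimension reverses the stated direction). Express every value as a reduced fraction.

d4 = 123/10
d5 = -31/2
d6 = -7/2
d7 = -191/20
d8 = -164/15
endpoint = (-11/20, 3119/60)

Apply edit: d2 := 6
  d4 = 9 + d3 - d2/5 = 123/10
  d5 = 5 - d1 - d3 = -31/2
  d6 = d3 + d1 - d2*4 = -7/2
  d7 = d6/2 - d4 + d3 = -191/20
  d8 = d7/3 + d5/2 = -164/15
Walk from origin (0, 0):
  seg 1: down by d5 = -31/2 → (0, 31/2)
  seg 2: right by d3 = 9/2 → (9/2, 31/2)
  seg 3: down by d8 = -164/15 → (9/2, 793/30)
  seg 4: up by d1 = 16 → (9/2, 1273/30)
  seg 5: right by d7 = -191/20 → (-101/20, 1273/30)
  seg 6: right by d3 = 9/2 → (-11/20, 1273/30)
  seg 7: down by d7 = -191/20 → (-11/20, 3119/60)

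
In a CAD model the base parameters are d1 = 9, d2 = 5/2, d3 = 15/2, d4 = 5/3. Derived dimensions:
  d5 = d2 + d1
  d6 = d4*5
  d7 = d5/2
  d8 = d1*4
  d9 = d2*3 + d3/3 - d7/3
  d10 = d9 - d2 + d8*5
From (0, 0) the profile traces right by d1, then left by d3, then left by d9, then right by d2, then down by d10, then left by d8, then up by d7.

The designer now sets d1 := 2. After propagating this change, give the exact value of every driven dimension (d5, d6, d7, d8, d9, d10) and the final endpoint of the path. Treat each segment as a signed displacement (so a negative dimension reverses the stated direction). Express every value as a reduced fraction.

d5 = 9/2
d6 = 25/3
d7 = 9/4
d8 = 8
d9 = 37/4
d10 = 187/4
endpoint = (-81/4, -89/2)

Apply edit: d1 := 2
  d5 = d2 + d1 = 9/2
  d6 = d4*5 = 25/3
  d7 = d5/2 = 9/4
  d8 = d1*4 = 8
  d9 = d2*3 + d3/3 - d7/3 = 37/4
  d10 = d9 - d2 + d8*5 = 187/4
Walk from origin (0, 0):
  seg 1: right by d1 = 2 → (2, 0)
  seg 2: left by d3 = 15/2 → (-11/2, 0)
  seg 3: left by d9 = 37/4 → (-59/4, 0)
  seg 4: right by d2 = 5/2 → (-49/4, 0)
  seg 5: down by d10 = 187/4 → (-49/4, -187/4)
  seg 6: left by d8 = 8 → (-81/4, -187/4)
  seg 7: up by d7 = 9/4 → (-81/4, -89/2)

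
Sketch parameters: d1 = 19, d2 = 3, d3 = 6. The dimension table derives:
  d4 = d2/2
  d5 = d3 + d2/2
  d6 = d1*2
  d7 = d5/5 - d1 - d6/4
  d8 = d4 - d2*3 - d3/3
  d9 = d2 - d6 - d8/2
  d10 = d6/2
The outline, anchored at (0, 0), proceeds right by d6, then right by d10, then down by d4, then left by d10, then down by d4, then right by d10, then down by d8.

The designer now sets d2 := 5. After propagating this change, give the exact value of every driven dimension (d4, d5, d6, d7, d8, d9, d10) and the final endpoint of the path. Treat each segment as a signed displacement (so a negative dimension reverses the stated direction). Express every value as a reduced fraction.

d4 = 5/2
d5 = 17/2
d6 = 38
d7 = -134/5
d8 = -29/2
d9 = -103/4
d10 = 19
endpoint = (57, 19/2)

Apply edit: d2 := 5
  d4 = d2/2 = 5/2
  d5 = d3 + d2/2 = 17/2
  d6 = d1*2 = 38
  d7 = d5/5 - d1 - d6/4 = -134/5
  d8 = d4 - d2*3 - d3/3 = -29/2
  d9 = d2 - d6 - d8/2 = -103/4
  d10 = d6/2 = 19
Walk from origin (0, 0):
  seg 1: right by d6 = 38 → (38, 0)
  seg 2: right by d10 = 19 → (57, 0)
  seg 3: down by d4 = 5/2 → (57, -5/2)
  seg 4: left by d10 = 19 → (38, -5/2)
  seg 5: down by d4 = 5/2 → (38, -5)
  seg 6: right by d10 = 19 → (57, -5)
  seg 7: down by d8 = -29/2 → (57, 19/2)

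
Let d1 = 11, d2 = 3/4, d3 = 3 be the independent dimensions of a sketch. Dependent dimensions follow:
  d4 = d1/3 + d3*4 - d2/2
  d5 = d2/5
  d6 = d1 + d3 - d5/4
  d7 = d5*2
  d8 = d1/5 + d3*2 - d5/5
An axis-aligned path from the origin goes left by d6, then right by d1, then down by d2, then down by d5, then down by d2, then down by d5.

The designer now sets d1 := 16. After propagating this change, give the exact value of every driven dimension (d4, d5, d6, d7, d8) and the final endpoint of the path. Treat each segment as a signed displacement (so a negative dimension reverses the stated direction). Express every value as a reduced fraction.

Apply edit: d1 := 16
  d4 = d1/3 + d3*4 - d2/2 = 407/24
  d5 = d2/5 = 3/20
  d6 = d1 + d3 - d5/4 = 1517/80
  d7 = d5*2 = 3/10
  d8 = d1/5 + d3*2 - d5/5 = 917/100
Walk from origin (0, 0):
  seg 1: left by d6 = 1517/80 → (-1517/80, 0)
  seg 2: right by d1 = 16 → (-237/80, 0)
  seg 3: down by d2 = 3/4 → (-237/80, -3/4)
  seg 4: down by d5 = 3/20 → (-237/80, -9/10)
  seg 5: down by d2 = 3/4 → (-237/80, -33/20)
  seg 6: down by d5 = 3/20 → (-237/80, -9/5)

d4 = 407/24
d5 = 3/20
d6 = 1517/80
d7 = 3/10
d8 = 917/100
endpoint = (-237/80, -9/5)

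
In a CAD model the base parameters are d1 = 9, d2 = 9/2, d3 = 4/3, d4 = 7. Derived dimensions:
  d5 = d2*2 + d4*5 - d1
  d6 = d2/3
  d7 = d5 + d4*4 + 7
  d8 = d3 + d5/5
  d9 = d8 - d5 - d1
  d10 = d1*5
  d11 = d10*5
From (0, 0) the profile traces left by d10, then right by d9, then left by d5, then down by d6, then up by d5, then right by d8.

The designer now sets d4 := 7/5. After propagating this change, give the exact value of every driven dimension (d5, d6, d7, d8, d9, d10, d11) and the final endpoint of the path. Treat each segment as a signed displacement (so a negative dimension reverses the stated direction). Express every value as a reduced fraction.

d5 = 7
d6 = 3/2
d7 = 98/5
d8 = 41/15
d9 = -199/15
d10 = 45
d11 = 225
endpoint = (-938/15, 11/2)

Apply edit: d4 := 7/5
  d5 = d2*2 + d4*5 - d1 = 7
  d6 = d2/3 = 3/2
  d7 = d5 + d4*4 + 7 = 98/5
  d8 = d3 + d5/5 = 41/15
  d9 = d8 - d5 - d1 = -199/15
  d10 = d1*5 = 45
  d11 = d10*5 = 225
Walk from origin (0, 0):
  seg 1: left by d10 = 45 → (-45, 0)
  seg 2: right by d9 = -199/15 → (-874/15, 0)
  seg 3: left by d5 = 7 → (-979/15, 0)
  seg 4: down by d6 = 3/2 → (-979/15, -3/2)
  seg 5: up by d5 = 7 → (-979/15, 11/2)
  seg 6: right by d8 = 41/15 → (-938/15, 11/2)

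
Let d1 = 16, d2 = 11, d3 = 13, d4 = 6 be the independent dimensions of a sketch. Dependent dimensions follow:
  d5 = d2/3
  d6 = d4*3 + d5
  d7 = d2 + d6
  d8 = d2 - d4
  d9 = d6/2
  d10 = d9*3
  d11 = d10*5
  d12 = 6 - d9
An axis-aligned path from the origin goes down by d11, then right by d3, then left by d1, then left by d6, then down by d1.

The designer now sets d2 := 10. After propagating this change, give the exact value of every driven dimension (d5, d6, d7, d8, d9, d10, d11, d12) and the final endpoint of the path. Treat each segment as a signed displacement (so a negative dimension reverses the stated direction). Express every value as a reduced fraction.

d5 = 10/3
d6 = 64/3
d7 = 94/3
d8 = 4
d9 = 32/3
d10 = 32
d11 = 160
d12 = -14/3
endpoint = (-73/3, -176)

Apply edit: d2 := 10
  d5 = d2/3 = 10/3
  d6 = d4*3 + d5 = 64/3
  d7 = d2 + d6 = 94/3
  d8 = d2 - d4 = 4
  d9 = d6/2 = 32/3
  d10 = d9*3 = 32
  d11 = d10*5 = 160
  d12 = 6 - d9 = -14/3
Walk from origin (0, 0):
  seg 1: down by d11 = 160 → (0, -160)
  seg 2: right by d3 = 13 → (13, -160)
  seg 3: left by d1 = 16 → (-3, -160)
  seg 4: left by d6 = 64/3 → (-73/3, -160)
  seg 5: down by d1 = 16 → (-73/3, -176)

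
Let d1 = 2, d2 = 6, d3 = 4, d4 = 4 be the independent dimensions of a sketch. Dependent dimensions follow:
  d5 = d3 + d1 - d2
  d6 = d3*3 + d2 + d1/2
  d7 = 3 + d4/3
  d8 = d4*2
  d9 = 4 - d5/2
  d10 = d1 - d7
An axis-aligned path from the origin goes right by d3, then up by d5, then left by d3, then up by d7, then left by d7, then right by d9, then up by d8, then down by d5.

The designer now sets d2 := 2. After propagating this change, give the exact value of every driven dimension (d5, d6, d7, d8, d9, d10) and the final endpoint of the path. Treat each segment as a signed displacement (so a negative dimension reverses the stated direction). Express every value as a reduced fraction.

Apply edit: d2 := 2
  d5 = d3 + d1 - d2 = 4
  d6 = d3*3 + d2 + d1/2 = 15
  d7 = 3 + d4/3 = 13/3
  d8 = d4*2 = 8
  d9 = 4 - d5/2 = 2
  d10 = d1 - d7 = -7/3
Walk from origin (0, 0):
  seg 1: right by d3 = 4 → (4, 0)
  seg 2: up by d5 = 4 → (4, 4)
  seg 3: left by d3 = 4 → (0, 4)
  seg 4: up by d7 = 13/3 → (0, 25/3)
  seg 5: left by d7 = 13/3 → (-13/3, 25/3)
  seg 6: right by d9 = 2 → (-7/3, 25/3)
  seg 7: up by d8 = 8 → (-7/3, 49/3)
  seg 8: down by d5 = 4 → (-7/3, 37/3)

d5 = 4
d6 = 15
d7 = 13/3
d8 = 8
d9 = 2
d10 = -7/3
endpoint = (-7/3, 37/3)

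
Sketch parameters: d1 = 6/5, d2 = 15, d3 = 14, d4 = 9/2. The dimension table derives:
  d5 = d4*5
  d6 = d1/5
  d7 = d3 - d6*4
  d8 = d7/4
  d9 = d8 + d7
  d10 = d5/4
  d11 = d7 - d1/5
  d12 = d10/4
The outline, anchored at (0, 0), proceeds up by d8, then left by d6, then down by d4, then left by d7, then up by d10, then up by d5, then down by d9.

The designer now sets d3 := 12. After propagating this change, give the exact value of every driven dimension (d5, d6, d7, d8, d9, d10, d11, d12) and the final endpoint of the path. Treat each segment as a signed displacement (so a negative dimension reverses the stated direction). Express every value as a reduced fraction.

d5 = 45/2
d6 = 6/25
d7 = 276/25
d8 = 69/25
d9 = 69/5
d10 = 45/8
d11 = 54/5
d12 = 45/32
endpoint = (-282/25, 2517/200)

Apply edit: d3 := 12
  d5 = d4*5 = 45/2
  d6 = d1/5 = 6/25
  d7 = d3 - d6*4 = 276/25
  d8 = d7/4 = 69/25
  d9 = d8 + d7 = 69/5
  d10 = d5/4 = 45/8
  d11 = d7 - d1/5 = 54/5
  d12 = d10/4 = 45/32
Walk from origin (0, 0):
  seg 1: up by d8 = 69/25 → (0, 69/25)
  seg 2: left by d6 = 6/25 → (-6/25, 69/25)
  seg 3: down by d4 = 9/2 → (-6/25, -87/50)
  seg 4: left by d7 = 276/25 → (-282/25, -87/50)
  seg 5: up by d10 = 45/8 → (-282/25, 777/200)
  seg 6: up by d5 = 45/2 → (-282/25, 5277/200)
  seg 7: down by d9 = 69/5 → (-282/25, 2517/200)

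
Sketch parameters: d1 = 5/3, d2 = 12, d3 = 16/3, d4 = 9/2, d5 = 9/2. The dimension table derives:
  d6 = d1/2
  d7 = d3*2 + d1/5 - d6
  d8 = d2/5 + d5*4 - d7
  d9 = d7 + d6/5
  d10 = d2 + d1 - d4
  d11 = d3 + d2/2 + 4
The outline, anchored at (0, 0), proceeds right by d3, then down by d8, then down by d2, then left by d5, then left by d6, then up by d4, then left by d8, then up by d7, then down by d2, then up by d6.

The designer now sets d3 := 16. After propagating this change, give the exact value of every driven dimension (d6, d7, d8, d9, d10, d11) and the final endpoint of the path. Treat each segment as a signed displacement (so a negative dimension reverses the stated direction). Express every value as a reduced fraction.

Apply edit: d3 := 16
  d6 = d1/2 = 5/6
  d7 = d3*2 + d1/5 - d6 = 63/2
  d8 = d2/5 + d5*4 - d7 = -111/10
  d9 = d7 + d6/5 = 95/3
  d10 = d2 + d1 - d4 = 55/6
  d11 = d3 + d2/2 + 4 = 26
Walk from origin (0, 0):
  seg 1: right by d3 = 16 → (16, 0)
  seg 2: down by d8 = -111/10 → (16, 111/10)
  seg 3: down by d2 = 12 → (16, -9/10)
  seg 4: left by d5 = 9/2 → (23/2, -9/10)
  seg 5: left by d6 = 5/6 → (32/3, -9/10)
  seg 6: up by d4 = 9/2 → (32/3, 18/5)
  seg 7: left by d8 = -111/10 → (653/30, 18/5)
  seg 8: up by d7 = 63/2 → (653/30, 351/10)
  seg 9: down by d2 = 12 → (653/30, 231/10)
  seg 10: up by d6 = 5/6 → (653/30, 359/15)

d6 = 5/6
d7 = 63/2
d8 = -111/10
d9 = 95/3
d10 = 55/6
d11 = 26
endpoint = (653/30, 359/15)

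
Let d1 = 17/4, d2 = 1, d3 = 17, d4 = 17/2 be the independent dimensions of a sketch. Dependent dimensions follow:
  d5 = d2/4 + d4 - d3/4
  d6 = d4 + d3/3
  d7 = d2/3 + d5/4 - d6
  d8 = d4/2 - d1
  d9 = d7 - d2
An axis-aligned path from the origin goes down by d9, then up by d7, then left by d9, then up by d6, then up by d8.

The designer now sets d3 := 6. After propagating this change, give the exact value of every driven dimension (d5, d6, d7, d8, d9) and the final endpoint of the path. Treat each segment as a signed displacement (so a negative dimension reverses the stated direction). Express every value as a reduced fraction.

d5 = 29/4
d6 = 21/2
d7 = -401/48
d8 = 0
d9 = -449/48
endpoint = (449/48, 23/2)

Apply edit: d3 := 6
  d5 = d2/4 + d4 - d3/4 = 29/4
  d6 = d4 + d3/3 = 21/2
  d7 = d2/3 + d5/4 - d6 = -401/48
  d8 = d4/2 - d1 = 0
  d9 = d7 - d2 = -449/48
Walk from origin (0, 0):
  seg 1: down by d9 = -449/48 → (0, 449/48)
  seg 2: up by d7 = -401/48 → (0, 1)
  seg 3: left by d9 = -449/48 → (449/48, 1)
  seg 4: up by d6 = 21/2 → (449/48, 23/2)
  seg 5: up by d8 = 0 → (449/48, 23/2)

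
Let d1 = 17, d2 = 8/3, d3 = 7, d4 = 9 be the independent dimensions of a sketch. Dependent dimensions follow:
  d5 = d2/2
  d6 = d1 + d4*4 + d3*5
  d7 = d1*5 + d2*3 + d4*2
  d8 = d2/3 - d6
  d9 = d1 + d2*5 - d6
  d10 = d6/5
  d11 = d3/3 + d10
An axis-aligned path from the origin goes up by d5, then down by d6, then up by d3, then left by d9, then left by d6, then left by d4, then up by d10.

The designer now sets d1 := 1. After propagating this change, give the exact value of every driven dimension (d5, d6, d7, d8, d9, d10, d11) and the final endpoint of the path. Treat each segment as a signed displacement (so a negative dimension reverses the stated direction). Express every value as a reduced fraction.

d5 = 4/3
d6 = 72
d7 = 31
d8 = -640/9
d9 = -173/3
d10 = 72/5
d11 = 251/15
endpoint = (-70/3, -739/15)

Apply edit: d1 := 1
  d5 = d2/2 = 4/3
  d6 = d1 + d4*4 + d3*5 = 72
  d7 = d1*5 + d2*3 + d4*2 = 31
  d8 = d2/3 - d6 = -640/9
  d9 = d1 + d2*5 - d6 = -173/3
  d10 = d6/5 = 72/5
  d11 = d3/3 + d10 = 251/15
Walk from origin (0, 0):
  seg 1: up by d5 = 4/3 → (0, 4/3)
  seg 2: down by d6 = 72 → (0, -212/3)
  seg 3: up by d3 = 7 → (0, -191/3)
  seg 4: left by d9 = -173/3 → (173/3, -191/3)
  seg 5: left by d6 = 72 → (-43/3, -191/3)
  seg 6: left by d4 = 9 → (-70/3, -191/3)
  seg 7: up by d10 = 72/5 → (-70/3, -739/15)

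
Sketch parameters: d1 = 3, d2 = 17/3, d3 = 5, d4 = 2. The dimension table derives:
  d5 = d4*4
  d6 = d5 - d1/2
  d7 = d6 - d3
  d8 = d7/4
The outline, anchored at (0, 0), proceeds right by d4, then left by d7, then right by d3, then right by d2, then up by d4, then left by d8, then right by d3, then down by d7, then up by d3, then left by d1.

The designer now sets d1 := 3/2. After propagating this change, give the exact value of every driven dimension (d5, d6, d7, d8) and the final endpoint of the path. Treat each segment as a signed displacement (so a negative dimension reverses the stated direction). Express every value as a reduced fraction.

Apply edit: d1 := 3/2
  d5 = d4*4 = 8
  d6 = d5 - d1/2 = 29/4
  d7 = d6 - d3 = 9/4
  d8 = d7/4 = 9/16
Walk from origin (0, 0):
  seg 1: right by d4 = 2 → (2, 0)
  seg 2: left by d7 = 9/4 → (-1/4, 0)
  seg 3: right by d3 = 5 → (19/4, 0)
  seg 4: right by d2 = 17/3 → (125/12, 0)
  seg 5: up by d4 = 2 → (125/12, 2)
  seg 6: left by d8 = 9/16 → (473/48, 2)
  seg 7: right by d3 = 5 → (713/48, 2)
  seg 8: down by d7 = 9/4 → (713/48, -1/4)
  seg 9: up by d3 = 5 → (713/48, 19/4)
  seg 10: left by d1 = 3/2 → (641/48, 19/4)

d5 = 8
d6 = 29/4
d7 = 9/4
d8 = 9/16
endpoint = (641/48, 19/4)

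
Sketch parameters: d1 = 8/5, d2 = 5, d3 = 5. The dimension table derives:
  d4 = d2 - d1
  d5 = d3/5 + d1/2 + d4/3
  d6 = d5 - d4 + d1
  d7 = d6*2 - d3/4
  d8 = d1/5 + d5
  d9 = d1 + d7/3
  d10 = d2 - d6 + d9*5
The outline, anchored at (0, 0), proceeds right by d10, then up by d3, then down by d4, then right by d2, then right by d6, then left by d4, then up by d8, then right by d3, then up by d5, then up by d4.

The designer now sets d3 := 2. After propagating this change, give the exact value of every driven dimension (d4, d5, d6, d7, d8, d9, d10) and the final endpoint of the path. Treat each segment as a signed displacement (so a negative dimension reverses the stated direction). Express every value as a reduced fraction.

d4 = 17/5
d5 = 7/3
d6 = 8/15
d7 = 17/30
d8 = 199/75
d9 = 161/90
d10 = 1207/90
endpoint = (1579/90, 524/75)

Apply edit: d3 := 2
  d4 = d2 - d1 = 17/5
  d5 = d3/5 + d1/2 + d4/3 = 7/3
  d6 = d5 - d4 + d1 = 8/15
  d7 = d6*2 - d3/4 = 17/30
  d8 = d1/5 + d5 = 199/75
  d9 = d1 + d7/3 = 161/90
  d10 = d2 - d6 + d9*5 = 1207/90
Walk from origin (0, 0):
  seg 1: right by d10 = 1207/90 → (1207/90, 0)
  seg 2: up by d3 = 2 → (1207/90, 2)
  seg 3: down by d4 = 17/5 → (1207/90, -7/5)
  seg 4: right by d2 = 5 → (1657/90, -7/5)
  seg 5: right by d6 = 8/15 → (341/18, -7/5)
  seg 6: left by d4 = 17/5 → (1399/90, -7/5)
  seg 7: up by d8 = 199/75 → (1399/90, 94/75)
  seg 8: right by d3 = 2 → (1579/90, 94/75)
  seg 9: up by d5 = 7/3 → (1579/90, 269/75)
  seg 10: up by d4 = 17/5 → (1579/90, 524/75)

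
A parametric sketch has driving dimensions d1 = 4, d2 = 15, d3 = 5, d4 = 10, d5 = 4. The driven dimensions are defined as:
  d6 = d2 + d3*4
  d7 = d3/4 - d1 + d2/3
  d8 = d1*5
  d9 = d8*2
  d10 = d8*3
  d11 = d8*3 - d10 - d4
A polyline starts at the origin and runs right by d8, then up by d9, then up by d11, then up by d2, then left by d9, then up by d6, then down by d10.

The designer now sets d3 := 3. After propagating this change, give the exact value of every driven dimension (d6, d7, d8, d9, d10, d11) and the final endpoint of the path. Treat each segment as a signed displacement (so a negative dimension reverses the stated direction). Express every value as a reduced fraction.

d6 = 27
d7 = 7/4
d8 = 20
d9 = 40
d10 = 60
d11 = -10
endpoint = (-20, 12)

Apply edit: d3 := 3
  d6 = d2 + d3*4 = 27
  d7 = d3/4 - d1 + d2/3 = 7/4
  d8 = d1*5 = 20
  d9 = d8*2 = 40
  d10 = d8*3 = 60
  d11 = d8*3 - d10 - d4 = -10
Walk from origin (0, 0):
  seg 1: right by d8 = 20 → (20, 0)
  seg 2: up by d9 = 40 → (20, 40)
  seg 3: up by d11 = -10 → (20, 30)
  seg 4: up by d2 = 15 → (20, 45)
  seg 5: left by d9 = 40 → (-20, 45)
  seg 6: up by d6 = 27 → (-20, 72)
  seg 7: down by d10 = 60 → (-20, 12)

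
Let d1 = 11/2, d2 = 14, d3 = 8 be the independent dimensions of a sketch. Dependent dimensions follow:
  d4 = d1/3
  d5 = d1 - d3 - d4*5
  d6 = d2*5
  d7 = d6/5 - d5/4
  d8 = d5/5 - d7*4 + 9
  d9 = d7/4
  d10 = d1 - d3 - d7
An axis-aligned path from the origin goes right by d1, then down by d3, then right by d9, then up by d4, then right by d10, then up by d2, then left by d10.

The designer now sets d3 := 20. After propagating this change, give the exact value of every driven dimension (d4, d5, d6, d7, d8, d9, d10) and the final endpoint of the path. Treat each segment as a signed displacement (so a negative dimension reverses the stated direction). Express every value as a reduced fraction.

d4 = 11/6
d5 = -71/3
d6 = 70
d7 = 239/12
d8 = -377/5
d9 = 239/48
d10 = -413/12
endpoint = (503/48, -25/6)

Apply edit: d3 := 20
  d4 = d1/3 = 11/6
  d5 = d1 - d3 - d4*5 = -71/3
  d6 = d2*5 = 70
  d7 = d6/5 - d5/4 = 239/12
  d8 = d5/5 - d7*4 + 9 = -377/5
  d9 = d7/4 = 239/48
  d10 = d1 - d3 - d7 = -413/12
Walk from origin (0, 0):
  seg 1: right by d1 = 11/2 → (11/2, 0)
  seg 2: down by d3 = 20 → (11/2, -20)
  seg 3: right by d9 = 239/48 → (503/48, -20)
  seg 4: up by d4 = 11/6 → (503/48, -109/6)
  seg 5: right by d10 = -413/12 → (-383/16, -109/6)
  seg 6: up by d2 = 14 → (-383/16, -25/6)
  seg 7: left by d10 = -413/12 → (503/48, -25/6)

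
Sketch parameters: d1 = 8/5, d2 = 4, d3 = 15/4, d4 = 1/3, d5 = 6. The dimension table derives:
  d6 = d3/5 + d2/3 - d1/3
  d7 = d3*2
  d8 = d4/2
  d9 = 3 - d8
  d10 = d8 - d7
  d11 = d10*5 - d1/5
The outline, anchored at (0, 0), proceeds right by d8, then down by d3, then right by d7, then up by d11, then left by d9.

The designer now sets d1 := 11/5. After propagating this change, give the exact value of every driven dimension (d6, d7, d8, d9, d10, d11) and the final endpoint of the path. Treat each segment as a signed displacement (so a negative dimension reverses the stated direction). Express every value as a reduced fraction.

Apply edit: d1 := 11/5
  d6 = d3/5 + d2/3 - d1/3 = 27/20
  d7 = d3*2 = 15/2
  d8 = d4/2 = 1/6
  d9 = 3 - d8 = 17/6
  d10 = d8 - d7 = -22/3
  d11 = d10*5 - d1/5 = -2783/75
Walk from origin (0, 0):
  seg 1: right by d8 = 1/6 → (1/6, 0)
  seg 2: down by d3 = 15/4 → (1/6, -15/4)
  seg 3: right by d7 = 15/2 → (23/3, -15/4)
  seg 4: up by d11 = -2783/75 → (23/3, -12257/300)
  seg 5: left by d9 = 17/6 → (29/6, -12257/300)

d6 = 27/20
d7 = 15/2
d8 = 1/6
d9 = 17/6
d10 = -22/3
d11 = -2783/75
endpoint = (29/6, -12257/300)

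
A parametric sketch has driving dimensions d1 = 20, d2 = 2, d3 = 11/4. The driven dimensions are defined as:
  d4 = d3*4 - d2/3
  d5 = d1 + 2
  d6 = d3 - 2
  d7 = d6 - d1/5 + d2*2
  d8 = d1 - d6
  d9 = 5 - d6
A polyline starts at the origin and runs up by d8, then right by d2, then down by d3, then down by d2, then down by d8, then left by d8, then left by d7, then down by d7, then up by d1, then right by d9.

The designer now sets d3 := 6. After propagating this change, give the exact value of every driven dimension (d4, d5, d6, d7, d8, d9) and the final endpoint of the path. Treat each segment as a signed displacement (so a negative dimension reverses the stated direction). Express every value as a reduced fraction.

Apply edit: d3 := 6
  d4 = d3*4 - d2/3 = 70/3
  d5 = d1 + 2 = 22
  d6 = d3 - 2 = 4
  d7 = d6 - d1/5 + d2*2 = 4
  d8 = d1 - d6 = 16
  d9 = 5 - d6 = 1
Walk from origin (0, 0):
  seg 1: up by d8 = 16 → (0, 16)
  seg 2: right by d2 = 2 → (2, 16)
  seg 3: down by d3 = 6 → (2, 10)
  seg 4: down by d2 = 2 → (2, 8)
  seg 5: down by d8 = 16 → (2, -8)
  seg 6: left by d8 = 16 → (-14, -8)
  seg 7: left by d7 = 4 → (-18, -8)
  seg 8: down by d7 = 4 → (-18, -12)
  seg 9: up by d1 = 20 → (-18, 8)
  seg 10: right by d9 = 1 → (-17, 8)

d4 = 70/3
d5 = 22
d6 = 4
d7 = 4
d8 = 16
d9 = 1
endpoint = (-17, 8)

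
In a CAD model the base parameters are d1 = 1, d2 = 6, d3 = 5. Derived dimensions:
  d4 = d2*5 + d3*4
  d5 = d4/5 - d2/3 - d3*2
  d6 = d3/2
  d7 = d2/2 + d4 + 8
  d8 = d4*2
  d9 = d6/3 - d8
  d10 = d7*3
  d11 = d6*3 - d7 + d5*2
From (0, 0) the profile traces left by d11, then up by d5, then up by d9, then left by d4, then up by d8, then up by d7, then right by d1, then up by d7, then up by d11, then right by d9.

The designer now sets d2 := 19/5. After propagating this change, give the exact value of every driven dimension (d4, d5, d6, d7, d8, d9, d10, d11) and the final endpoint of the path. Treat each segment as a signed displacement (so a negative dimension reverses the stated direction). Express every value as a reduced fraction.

Apply edit: d2 := 19/5
  d4 = d2*5 + d3*4 = 39
  d5 = d4/5 - d2/3 - d3*2 = -52/15
  d6 = d3/2 = 5/2
  d7 = d2/2 + d4 + 8 = 489/10
  d8 = d4*2 = 78
  d9 = d6/3 - d8 = -463/6
  d10 = d7*3 = 1467/10
  d11 = d6*3 - d7 + d5*2 = -145/3
Walk from origin (0, 0):
  seg 1: left by d11 = -145/3 → (145/3, 0)
  seg 2: up by d5 = -52/15 → (145/3, -52/15)
  seg 3: up by d9 = -463/6 → (145/3, -2419/30)
  seg 4: left by d4 = 39 → (28/3, -2419/30)
  seg 5: up by d8 = 78 → (28/3, -79/30)
  seg 6: up by d7 = 489/10 → (28/3, 694/15)
  seg 7: right by d1 = 1 → (31/3, 694/15)
  seg 8: up by d7 = 489/10 → (31/3, 571/6)
  seg 9: up by d11 = -145/3 → (31/3, 281/6)
  seg 10: right by d9 = -463/6 → (-401/6, 281/6)

d4 = 39
d5 = -52/15
d6 = 5/2
d7 = 489/10
d8 = 78
d9 = -463/6
d10 = 1467/10
d11 = -145/3
endpoint = (-401/6, 281/6)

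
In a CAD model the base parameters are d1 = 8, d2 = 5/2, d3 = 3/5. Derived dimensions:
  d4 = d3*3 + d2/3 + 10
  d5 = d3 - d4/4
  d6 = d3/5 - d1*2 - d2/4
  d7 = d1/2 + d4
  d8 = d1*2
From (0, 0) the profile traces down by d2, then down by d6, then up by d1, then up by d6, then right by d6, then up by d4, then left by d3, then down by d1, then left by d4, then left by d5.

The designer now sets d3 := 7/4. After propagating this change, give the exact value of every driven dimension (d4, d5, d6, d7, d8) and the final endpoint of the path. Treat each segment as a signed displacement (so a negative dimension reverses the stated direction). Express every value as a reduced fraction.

Apply edit: d3 := 7/4
  d4 = d3*3 + d2/3 + 10 = 193/12
  d5 = d3 - d4/4 = -109/48
  d6 = d3/5 - d1*2 - d2/4 = -651/40
  d7 = d1/2 + d4 = 241/12
  d8 = d1*2 = 16
Walk from origin (0, 0):
  seg 1: down by d2 = 5/2 → (0, -5/2)
  seg 2: down by d6 = -651/40 → (0, 551/40)
  seg 3: up by d1 = 8 → (0, 871/40)
  seg 4: up by d6 = -651/40 → (0, 11/2)
  seg 5: right by d6 = -651/40 → (-651/40, 11/2)
  seg 6: up by d4 = 193/12 → (-651/40, 259/12)
  seg 7: left by d3 = 7/4 → (-721/40, 259/12)
  seg 8: down by d1 = 8 → (-721/40, 163/12)
  seg 9: left by d4 = 193/12 → (-4093/120, 163/12)
  seg 10: left by d5 = -109/48 → (-2547/80, 163/12)

d4 = 193/12
d5 = -109/48
d6 = -651/40
d7 = 241/12
d8 = 16
endpoint = (-2547/80, 163/12)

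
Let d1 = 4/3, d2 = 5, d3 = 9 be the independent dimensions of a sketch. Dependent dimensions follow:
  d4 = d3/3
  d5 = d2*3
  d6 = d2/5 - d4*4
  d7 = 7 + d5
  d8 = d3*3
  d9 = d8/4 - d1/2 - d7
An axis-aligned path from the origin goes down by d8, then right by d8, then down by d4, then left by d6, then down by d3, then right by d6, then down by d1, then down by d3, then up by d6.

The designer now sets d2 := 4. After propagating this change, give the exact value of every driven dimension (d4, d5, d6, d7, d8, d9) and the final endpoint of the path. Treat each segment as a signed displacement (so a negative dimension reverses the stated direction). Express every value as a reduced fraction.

d4 = 3
d5 = 12
d6 = -56/5
d7 = 19
d8 = 27
d9 = -155/12
endpoint = (27, -908/15)

Apply edit: d2 := 4
  d4 = d3/3 = 3
  d5 = d2*3 = 12
  d6 = d2/5 - d4*4 = -56/5
  d7 = 7 + d5 = 19
  d8 = d3*3 = 27
  d9 = d8/4 - d1/2 - d7 = -155/12
Walk from origin (0, 0):
  seg 1: down by d8 = 27 → (0, -27)
  seg 2: right by d8 = 27 → (27, -27)
  seg 3: down by d4 = 3 → (27, -30)
  seg 4: left by d6 = -56/5 → (191/5, -30)
  seg 5: down by d3 = 9 → (191/5, -39)
  seg 6: right by d6 = -56/5 → (27, -39)
  seg 7: down by d1 = 4/3 → (27, -121/3)
  seg 8: down by d3 = 9 → (27, -148/3)
  seg 9: up by d6 = -56/5 → (27, -908/15)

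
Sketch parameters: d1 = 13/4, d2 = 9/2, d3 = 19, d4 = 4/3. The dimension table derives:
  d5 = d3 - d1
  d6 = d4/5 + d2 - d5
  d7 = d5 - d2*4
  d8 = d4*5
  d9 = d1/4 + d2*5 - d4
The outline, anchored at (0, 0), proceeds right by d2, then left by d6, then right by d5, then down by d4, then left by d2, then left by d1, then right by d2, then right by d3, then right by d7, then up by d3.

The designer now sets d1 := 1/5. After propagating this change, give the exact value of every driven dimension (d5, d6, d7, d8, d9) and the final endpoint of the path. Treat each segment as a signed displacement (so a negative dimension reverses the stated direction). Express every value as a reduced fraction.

d5 = 94/5
d6 = -421/30
d7 = 4/5
d8 = 20/3
d9 = 1273/60
endpoint = (854/15, 53/3)

Apply edit: d1 := 1/5
  d5 = d3 - d1 = 94/5
  d6 = d4/5 + d2 - d5 = -421/30
  d7 = d5 - d2*4 = 4/5
  d8 = d4*5 = 20/3
  d9 = d1/4 + d2*5 - d4 = 1273/60
Walk from origin (0, 0):
  seg 1: right by d2 = 9/2 → (9/2, 0)
  seg 2: left by d6 = -421/30 → (278/15, 0)
  seg 3: right by d5 = 94/5 → (112/3, 0)
  seg 4: down by d4 = 4/3 → (112/3, -4/3)
  seg 5: left by d2 = 9/2 → (197/6, -4/3)
  seg 6: left by d1 = 1/5 → (979/30, -4/3)
  seg 7: right by d2 = 9/2 → (557/15, -4/3)
  seg 8: right by d3 = 19 → (842/15, -4/3)
  seg 9: right by d7 = 4/5 → (854/15, -4/3)
  seg 10: up by d3 = 19 → (854/15, 53/3)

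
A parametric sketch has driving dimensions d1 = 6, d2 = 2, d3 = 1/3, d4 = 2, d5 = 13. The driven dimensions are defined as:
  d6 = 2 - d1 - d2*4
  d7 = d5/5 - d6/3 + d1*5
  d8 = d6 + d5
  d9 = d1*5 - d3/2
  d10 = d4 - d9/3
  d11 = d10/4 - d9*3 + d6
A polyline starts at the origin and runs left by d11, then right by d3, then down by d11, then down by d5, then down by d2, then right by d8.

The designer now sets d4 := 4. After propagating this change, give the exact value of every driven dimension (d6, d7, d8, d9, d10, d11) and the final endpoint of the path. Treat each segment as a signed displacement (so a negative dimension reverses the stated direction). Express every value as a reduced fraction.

d6 = -12
d7 = 183/5
d8 = 1
d9 = 179/6
d10 = -107/18
d11 = -7415/72
endpoint = (7511/72, 6335/72)

Apply edit: d4 := 4
  d6 = 2 - d1 - d2*4 = -12
  d7 = d5/5 - d6/3 + d1*5 = 183/5
  d8 = d6 + d5 = 1
  d9 = d1*5 - d3/2 = 179/6
  d10 = d4 - d9/3 = -107/18
  d11 = d10/4 - d9*3 + d6 = -7415/72
Walk from origin (0, 0):
  seg 1: left by d11 = -7415/72 → (7415/72, 0)
  seg 2: right by d3 = 1/3 → (7439/72, 0)
  seg 3: down by d11 = -7415/72 → (7439/72, 7415/72)
  seg 4: down by d5 = 13 → (7439/72, 6479/72)
  seg 5: down by d2 = 2 → (7439/72, 6335/72)
  seg 6: right by d8 = 1 → (7511/72, 6335/72)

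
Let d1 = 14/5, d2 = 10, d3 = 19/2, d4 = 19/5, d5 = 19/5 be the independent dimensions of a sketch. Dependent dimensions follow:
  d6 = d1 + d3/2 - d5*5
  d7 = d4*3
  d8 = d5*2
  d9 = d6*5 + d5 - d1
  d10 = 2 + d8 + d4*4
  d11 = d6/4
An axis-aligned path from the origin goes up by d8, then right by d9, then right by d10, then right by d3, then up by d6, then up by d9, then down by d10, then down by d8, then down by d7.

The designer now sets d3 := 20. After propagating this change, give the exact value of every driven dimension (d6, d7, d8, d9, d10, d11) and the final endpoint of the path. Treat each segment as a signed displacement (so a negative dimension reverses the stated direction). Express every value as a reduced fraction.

Apply edit: d3 := 20
  d6 = d1 + d3/2 - d5*5 = -31/5
  d7 = d4*3 = 57/5
  d8 = d5*2 = 38/5
  d9 = d6*5 + d5 - d1 = -30
  d10 = 2 + d8 + d4*4 = 124/5
  d11 = d6/4 = -31/20
Walk from origin (0, 0):
  seg 1: up by d8 = 38/5 → (0, 38/5)
  seg 2: right by d9 = -30 → (-30, 38/5)
  seg 3: right by d10 = 124/5 → (-26/5, 38/5)
  seg 4: right by d3 = 20 → (74/5, 38/5)
  seg 5: up by d6 = -31/5 → (74/5, 7/5)
  seg 6: up by d9 = -30 → (74/5, -143/5)
  seg 7: down by d10 = 124/5 → (74/5, -267/5)
  seg 8: down by d8 = 38/5 → (74/5, -61)
  seg 9: down by d7 = 57/5 → (74/5, -362/5)

d6 = -31/5
d7 = 57/5
d8 = 38/5
d9 = -30
d10 = 124/5
d11 = -31/20
endpoint = (74/5, -362/5)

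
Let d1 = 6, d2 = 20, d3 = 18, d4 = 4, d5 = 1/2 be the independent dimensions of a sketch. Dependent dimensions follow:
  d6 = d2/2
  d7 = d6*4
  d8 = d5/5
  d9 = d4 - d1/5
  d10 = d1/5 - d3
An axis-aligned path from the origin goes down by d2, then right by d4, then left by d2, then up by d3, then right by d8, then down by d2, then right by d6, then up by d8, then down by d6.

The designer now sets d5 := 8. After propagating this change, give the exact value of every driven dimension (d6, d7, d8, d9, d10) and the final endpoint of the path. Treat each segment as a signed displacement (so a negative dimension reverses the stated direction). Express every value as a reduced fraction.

d6 = 10
d7 = 40
d8 = 8/5
d9 = 14/5
d10 = -84/5
endpoint = (-22/5, -152/5)

Apply edit: d5 := 8
  d6 = d2/2 = 10
  d7 = d6*4 = 40
  d8 = d5/5 = 8/5
  d9 = d4 - d1/5 = 14/5
  d10 = d1/5 - d3 = -84/5
Walk from origin (0, 0):
  seg 1: down by d2 = 20 → (0, -20)
  seg 2: right by d4 = 4 → (4, -20)
  seg 3: left by d2 = 20 → (-16, -20)
  seg 4: up by d3 = 18 → (-16, -2)
  seg 5: right by d8 = 8/5 → (-72/5, -2)
  seg 6: down by d2 = 20 → (-72/5, -22)
  seg 7: right by d6 = 10 → (-22/5, -22)
  seg 8: up by d8 = 8/5 → (-22/5, -102/5)
  seg 9: down by d6 = 10 → (-22/5, -152/5)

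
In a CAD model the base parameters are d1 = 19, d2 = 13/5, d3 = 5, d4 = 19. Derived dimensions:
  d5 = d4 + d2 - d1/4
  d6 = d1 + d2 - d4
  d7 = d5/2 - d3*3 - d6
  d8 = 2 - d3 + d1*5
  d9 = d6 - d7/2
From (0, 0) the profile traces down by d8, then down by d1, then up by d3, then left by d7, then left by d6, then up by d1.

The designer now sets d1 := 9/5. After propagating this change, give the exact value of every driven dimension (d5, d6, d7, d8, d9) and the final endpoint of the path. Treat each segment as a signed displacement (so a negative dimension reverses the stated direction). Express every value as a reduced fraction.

d5 = 423/20
d6 = -73/5
d7 = 407/40
d8 = 6
d9 = -315/16
endpoint = (177/40, -1)

Apply edit: d1 := 9/5
  d5 = d4 + d2 - d1/4 = 423/20
  d6 = d1 + d2 - d4 = -73/5
  d7 = d5/2 - d3*3 - d6 = 407/40
  d8 = 2 - d3 + d1*5 = 6
  d9 = d6 - d7/2 = -315/16
Walk from origin (0, 0):
  seg 1: down by d8 = 6 → (0, -6)
  seg 2: down by d1 = 9/5 → (0, -39/5)
  seg 3: up by d3 = 5 → (0, -14/5)
  seg 4: left by d7 = 407/40 → (-407/40, -14/5)
  seg 5: left by d6 = -73/5 → (177/40, -14/5)
  seg 6: up by d1 = 9/5 → (177/40, -1)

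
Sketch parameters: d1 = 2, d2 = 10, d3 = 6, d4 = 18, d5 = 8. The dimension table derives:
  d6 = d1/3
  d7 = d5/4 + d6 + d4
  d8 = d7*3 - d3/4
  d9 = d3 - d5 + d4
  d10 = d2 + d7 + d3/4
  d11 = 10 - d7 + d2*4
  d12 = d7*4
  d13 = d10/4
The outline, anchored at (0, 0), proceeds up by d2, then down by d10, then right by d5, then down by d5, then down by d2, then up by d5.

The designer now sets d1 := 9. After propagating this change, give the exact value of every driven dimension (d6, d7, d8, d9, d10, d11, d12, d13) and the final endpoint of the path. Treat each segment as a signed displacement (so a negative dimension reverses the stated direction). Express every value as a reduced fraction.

d6 = 3
d7 = 23
d8 = 135/2
d9 = 16
d10 = 69/2
d11 = 27
d12 = 92
d13 = 69/8
endpoint = (8, -69/2)

Apply edit: d1 := 9
  d6 = d1/3 = 3
  d7 = d5/4 + d6 + d4 = 23
  d8 = d7*3 - d3/4 = 135/2
  d9 = d3 - d5 + d4 = 16
  d10 = d2 + d7 + d3/4 = 69/2
  d11 = 10 - d7 + d2*4 = 27
  d12 = d7*4 = 92
  d13 = d10/4 = 69/8
Walk from origin (0, 0):
  seg 1: up by d2 = 10 → (0, 10)
  seg 2: down by d10 = 69/2 → (0, -49/2)
  seg 3: right by d5 = 8 → (8, -49/2)
  seg 4: down by d5 = 8 → (8, -65/2)
  seg 5: down by d2 = 10 → (8, -85/2)
  seg 6: up by d5 = 8 → (8, -69/2)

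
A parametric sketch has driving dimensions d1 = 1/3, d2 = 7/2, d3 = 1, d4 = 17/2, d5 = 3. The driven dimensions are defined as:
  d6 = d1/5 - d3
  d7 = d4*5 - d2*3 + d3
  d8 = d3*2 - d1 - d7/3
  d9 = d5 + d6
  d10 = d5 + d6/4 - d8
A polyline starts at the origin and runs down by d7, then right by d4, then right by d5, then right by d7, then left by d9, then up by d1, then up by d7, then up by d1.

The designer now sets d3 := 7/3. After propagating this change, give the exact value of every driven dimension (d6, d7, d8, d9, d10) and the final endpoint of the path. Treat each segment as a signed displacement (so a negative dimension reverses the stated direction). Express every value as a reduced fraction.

d6 = -34/15
d7 = 103/3
d8 = -64/9
d9 = 11/15
d10 = 859/90
endpoint = (451/10, 2/3)

Apply edit: d3 := 7/3
  d6 = d1/5 - d3 = -34/15
  d7 = d4*5 - d2*3 + d3 = 103/3
  d8 = d3*2 - d1 - d7/3 = -64/9
  d9 = d5 + d6 = 11/15
  d10 = d5 + d6/4 - d8 = 859/90
Walk from origin (0, 0):
  seg 1: down by d7 = 103/3 → (0, -103/3)
  seg 2: right by d4 = 17/2 → (17/2, -103/3)
  seg 3: right by d5 = 3 → (23/2, -103/3)
  seg 4: right by d7 = 103/3 → (275/6, -103/3)
  seg 5: left by d9 = 11/15 → (451/10, -103/3)
  seg 6: up by d1 = 1/3 → (451/10, -34)
  seg 7: up by d7 = 103/3 → (451/10, 1/3)
  seg 8: up by d1 = 1/3 → (451/10, 2/3)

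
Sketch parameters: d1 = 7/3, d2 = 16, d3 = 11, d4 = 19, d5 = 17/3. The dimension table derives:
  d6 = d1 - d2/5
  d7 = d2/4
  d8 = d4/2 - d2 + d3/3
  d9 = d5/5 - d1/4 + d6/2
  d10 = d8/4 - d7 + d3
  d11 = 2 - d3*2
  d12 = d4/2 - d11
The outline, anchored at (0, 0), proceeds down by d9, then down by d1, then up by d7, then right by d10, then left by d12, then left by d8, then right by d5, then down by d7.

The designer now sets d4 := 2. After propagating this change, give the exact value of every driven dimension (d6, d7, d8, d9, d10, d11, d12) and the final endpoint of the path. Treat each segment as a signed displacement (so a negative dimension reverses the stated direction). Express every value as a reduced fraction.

Apply edit: d4 := 2
  d6 = d1 - d2/5 = -13/15
  d7 = d2/4 = 4
  d8 = d4/2 - d2 + d3/3 = -34/3
  d9 = d5/5 - d1/4 + d6/2 = 7/60
  d10 = d8/4 - d7 + d3 = 25/6
  d11 = 2 - d3*2 = -20
  d12 = d4/2 - d11 = 21
Walk from origin (0, 0):
  seg 1: down by d9 = 7/60 → (0, -7/60)
  seg 2: down by d1 = 7/3 → (0, -49/20)
  seg 3: up by d7 = 4 → (0, 31/20)
  seg 4: right by d10 = 25/6 → (25/6, 31/20)
  seg 5: left by d12 = 21 → (-101/6, 31/20)
  seg 6: left by d8 = -34/3 → (-11/2, 31/20)
  seg 7: right by d5 = 17/3 → (1/6, 31/20)
  seg 8: down by d7 = 4 → (1/6, -49/20)

d6 = -13/15
d7 = 4
d8 = -34/3
d9 = 7/60
d10 = 25/6
d11 = -20
d12 = 21
endpoint = (1/6, -49/20)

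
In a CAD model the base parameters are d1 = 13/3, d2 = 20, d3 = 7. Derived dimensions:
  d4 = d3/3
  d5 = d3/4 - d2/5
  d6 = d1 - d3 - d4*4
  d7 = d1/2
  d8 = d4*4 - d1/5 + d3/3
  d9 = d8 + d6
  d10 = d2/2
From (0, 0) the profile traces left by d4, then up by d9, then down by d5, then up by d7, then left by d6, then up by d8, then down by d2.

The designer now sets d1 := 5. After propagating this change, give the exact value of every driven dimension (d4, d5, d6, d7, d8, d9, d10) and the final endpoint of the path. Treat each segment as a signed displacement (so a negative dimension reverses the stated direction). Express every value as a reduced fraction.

d4 = 7/3
d5 = -9/4
d6 = -34/3
d7 = 5/2
d8 = 32/3
d9 = -2/3
d10 = 10
endpoint = (9, -21/4)

Apply edit: d1 := 5
  d4 = d3/3 = 7/3
  d5 = d3/4 - d2/5 = -9/4
  d6 = d1 - d3 - d4*4 = -34/3
  d7 = d1/2 = 5/2
  d8 = d4*4 - d1/5 + d3/3 = 32/3
  d9 = d8 + d6 = -2/3
  d10 = d2/2 = 10
Walk from origin (0, 0):
  seg 1: left by d4 = 7/3 → (-7/3, 0)
  seg 2: up by d9 = -2/3 → (-7/3, -2/3)
  seg 3: down by d5 = -9/4 → (-7/3, 19/12)
  seg 4: up by d7 = 5/2 → (-7/3, 49/12)
  seg 5: left by d6 = -34/3 → (9, 49/12)
  seg 6: up by d8 = 32/3 → (9, 59/4)
  seg 7: down by d2 = 20 → (9, -21/4)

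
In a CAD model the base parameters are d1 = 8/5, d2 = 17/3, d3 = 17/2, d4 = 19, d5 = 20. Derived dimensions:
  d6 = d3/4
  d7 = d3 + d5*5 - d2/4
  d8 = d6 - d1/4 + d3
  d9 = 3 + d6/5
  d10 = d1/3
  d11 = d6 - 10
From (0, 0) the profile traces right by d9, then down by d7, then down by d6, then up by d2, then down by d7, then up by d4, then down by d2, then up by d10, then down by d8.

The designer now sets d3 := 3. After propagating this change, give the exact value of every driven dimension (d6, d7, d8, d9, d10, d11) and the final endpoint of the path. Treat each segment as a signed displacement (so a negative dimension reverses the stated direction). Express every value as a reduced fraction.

d6 = 3/4
d7 = 1219/12
d8 = 67/20
d9 = 63/20
d10 = 8/15
d11 = -37/4
endpoint = (63/20, -2816/15)

Apply edit: d3 := 3
  d6 = d3/4 = 3/4
  d7 = d3 + d5*5 - d2/4 = 1219/12
  d8 = d6 - d1/4 + d3 = 67/20
  d9 = 3 + d6/5 = 63/20
  d10 = d1/3 = 8/15
  d11 = d6 - 10 = -37/4
Walk from origin (0, 0):
  seg 1: right by d9 = 63/20 → (63/20, 0)
  seg 2: down by d7 = 1219/12 → (63/20, -1219/12)
  seg 3: down by d6 = 3/4 → (63/20, -307/3)
  seg 4: up by d2 = 17/3 → (63/20, -290/3)
  seg 5: down by d7 = 1219/12 → (63/20, -793/4)
  seg 6: up by d4 = 19 → (63/20, -717/4)
  seg 7: down by d2 = 17/3 → (63/20, -2219/12)
  seg 8: up by d10 = 8/15 → (63/20, -11063/60)
  seg 9: down by d8 = 67/20 → (63/20, -2816/15)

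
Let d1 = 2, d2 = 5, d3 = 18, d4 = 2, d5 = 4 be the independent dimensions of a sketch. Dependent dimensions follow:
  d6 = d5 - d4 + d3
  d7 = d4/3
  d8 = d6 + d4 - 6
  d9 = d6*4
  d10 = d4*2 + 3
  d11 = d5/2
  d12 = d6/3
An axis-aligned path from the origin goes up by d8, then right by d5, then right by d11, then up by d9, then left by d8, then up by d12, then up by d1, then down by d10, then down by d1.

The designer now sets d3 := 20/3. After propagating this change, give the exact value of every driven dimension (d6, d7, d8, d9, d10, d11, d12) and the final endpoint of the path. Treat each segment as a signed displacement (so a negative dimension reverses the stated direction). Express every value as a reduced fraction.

Apply edit: d3 := 20/3
  d6 = d5 - d4 + d3 = 26/3
  d7 = d4/3 = 2/3
  d8 = d6 + d4 - 6 = 14/3
  d9 = d6*4 = 104/3
  d10 = d4*2 + 3 = 7
  d11 = d5/2 = 2
  d12 = d6/3 = 26/9
Walk from origin (0, 0):
  seg 1: up by d8 = 14/3 → (0, 14/3)
  seg 2: right by d5 = 4 → (4, 14/3)
  seg 3: right by d11 = 2 → (6, 14/3)
  seg 4: up by d9 = 104/3 → (6, 118/3)
  seg 5: left by d8 = 14/3 → (4/3, 118/3)
  seg 6: up by d12 = 26/9 → (4/3, 380/9)
  seg 7: up by d1 = 2 → (4/3, 398/9)
  seg 8: down by d10 = 7 → (4/3, 335/9)
  seg 9: down by d1 = 2 → (4/3, 317/9)

d6 = 26/3
d7 = 2/3
d8 = 14/3
d9 = 104/3
d10 = 7
d11 = 2
d12 = 26/9
endpoint = (4/3, 317/9)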